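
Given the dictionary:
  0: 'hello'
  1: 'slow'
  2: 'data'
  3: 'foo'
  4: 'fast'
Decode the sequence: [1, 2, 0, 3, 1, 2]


Look up each index in the dictionary:
  1 -> 'slow'
  2 -> 'data'
  0 -> 'hello'
  3 -> 'foo'
  1 -> 'slow'
  2 -> 'data'

Decoded: "slow data hello foo slow data"


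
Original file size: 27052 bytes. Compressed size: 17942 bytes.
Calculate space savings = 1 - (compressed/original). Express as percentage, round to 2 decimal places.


ratio = compressed/original = 17942/27052 = 0.663241
savings = 1 - ratio = 1 - 0.663241 = 0.336759
as a percentage: 0.336759 * 100 = 33.68%

Space savings = 1 - 17942/27052 = 33.68%


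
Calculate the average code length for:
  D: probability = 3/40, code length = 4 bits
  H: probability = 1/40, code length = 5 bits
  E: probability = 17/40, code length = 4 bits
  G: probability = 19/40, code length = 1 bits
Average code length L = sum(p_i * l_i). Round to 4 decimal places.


Weighted contributions p_i * l_i:
  D: (3/40) * 4 = 12/40
  H: (1/40) * 5 = 5/40
  E: (17/40) * 4 = 68/40
  G: (19/40) * 1 = 19/40
Sum = (12 + 5 + 68 + 19)/40 = 104/40

L = 104/40 = 2.6000 bits/symbol


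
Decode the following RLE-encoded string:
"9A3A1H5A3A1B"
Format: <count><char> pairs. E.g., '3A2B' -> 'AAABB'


Expanding each <count><char> pair:
  9A -> 'AAAAAAAAA'
  3A -> 'AAA'
  1H -> 'H'
  5A -> 'AAAAA'
  3A -> 'AAA'
  1B -> 'B'

Decoded = AAAAAAAAAAAAHAAAAAAAAB


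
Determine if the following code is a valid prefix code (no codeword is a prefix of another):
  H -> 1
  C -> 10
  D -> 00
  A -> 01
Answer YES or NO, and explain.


Checking each pair (does one codeword prefix another?):
  H='1' vs C='10': prefix -- VIOLATION

NO -- this is NOT a valid prefix code. H (1) is a prefix of C (10).


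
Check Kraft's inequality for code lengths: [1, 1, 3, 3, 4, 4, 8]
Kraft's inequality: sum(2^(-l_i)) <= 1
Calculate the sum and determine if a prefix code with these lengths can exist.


Sum = 2^(-1) + 2^(-1) + 2^(-3) + 2^(-3) + 2^(-4) + 2^(-4) + 2^(-8)
    = 0.5 + 0.5 + 0.125 + 0.125 + 0.0625 + 0.0625 + 0.00390625
    = 353/256 = 1.37890625
Since 1.37890625 > 1, Kraft's inequality is NOT satisfied.
A prefix code with these lengths CANNOT exist.

Kraft sum = 1.37890625. Not satisfied.


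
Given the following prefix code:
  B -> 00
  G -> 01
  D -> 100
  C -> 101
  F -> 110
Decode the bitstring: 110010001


Decoding step by step:
Bits 110 -> F
Bits 01 -> G
Bits 00 -> B
Bits 01 -> G


Decoded message: FGBG


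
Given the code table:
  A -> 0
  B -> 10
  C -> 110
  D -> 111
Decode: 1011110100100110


Decoding:
10 -> B
111 -> D
10 -> B
10 -> B
0 -> A
10 -> B
0 -> A
110 -> C


Result: BDBBABAC


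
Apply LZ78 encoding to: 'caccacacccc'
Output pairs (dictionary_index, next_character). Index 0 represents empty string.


LZ78 encoding steps:
Dictionary: {0: ''}
Step 1: w='' (idx 0), next='c' -> output (0, 'c'), add 'c' as idx 1
Step 2: w='' (idx 0), next='a' -> output (0, 'a'), add 'a' as idx 2
Step 3: w='c' (idx 1), next='c' -> output (1, 'c'), add 'cc' as idx 3
Step 4: w='a' (idx 2), next='c' -> output (2, 'c'), add 'ac' as idx 4
Step 5: w='ac' (idx 4), next='c' -> output (4, 'c'), add 'acc' as idx 5
Step 6: w='cc' (idx 3), end of input -> output (3, '')


Encoded: [(0, 'c'), (0, 'a'), (1, 'c'), (2, 'c'), (4, 'c'), (3, '')]


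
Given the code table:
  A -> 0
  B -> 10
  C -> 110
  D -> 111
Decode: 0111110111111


Decoding:
0 -> A
111 -> D
110 -> C
111 -> D
111 -> D


Result: ADCDD


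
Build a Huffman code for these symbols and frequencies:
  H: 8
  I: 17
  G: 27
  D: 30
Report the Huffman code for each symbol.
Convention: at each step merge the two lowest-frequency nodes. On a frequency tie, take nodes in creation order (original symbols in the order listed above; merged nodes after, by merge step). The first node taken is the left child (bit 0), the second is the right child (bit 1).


Huffman tree construction:
Step 1: Merge H(8) + I(17) = 25
Step 2: Merge (H+I)(25) + G(27) = 52
Step 3: Merge D(30) + ((H+I)+G)(52) = 82
Read each symbol's code off the tree from the root (left child = 0, right child = 1).

Codes:
  H: 100 (length 3)
  I: 101 (length 3)
  G: 11 (length 2)
  D: 0 (length 1)
Average code length: 159/82 = 1.9390 bits/symbol


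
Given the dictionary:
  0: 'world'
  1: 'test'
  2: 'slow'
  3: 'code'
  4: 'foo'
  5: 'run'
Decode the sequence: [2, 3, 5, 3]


Look up each index in the dictionary:
  2 -> 'slow'
  3 -> 'code'
  5 -> 'run'
  3 -> 'code'

Decoded: "slow code run code"


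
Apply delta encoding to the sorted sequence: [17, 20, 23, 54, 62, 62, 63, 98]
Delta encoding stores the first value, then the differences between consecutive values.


First value: 17
Deltas:
  20 - 17 = 3
  23 - 20 = 3
  54 - 23 = 31
  62 - 54 = 8
  62 - 62 = 0
  63 - 62 = 1
  98 - 63 = 35


Delta encoded: [17, 3, 3, 31, 8, 0, 1, 35]


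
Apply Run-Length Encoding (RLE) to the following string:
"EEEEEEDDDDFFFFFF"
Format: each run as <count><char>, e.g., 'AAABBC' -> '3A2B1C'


Scanning runs left to right:
  i=0: run of 'E' x 6 -> '6E'
  i=6: run of 'D' x 4 -> '4D'
  i=10: run of 'F' x 6 -> '6F'

RLE = 6E4D6F


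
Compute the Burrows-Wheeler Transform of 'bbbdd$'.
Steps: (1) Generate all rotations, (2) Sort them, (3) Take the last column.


Rotations (sorted):
  0: $bbbdd -> last char: d
  1: bbbdd$ -> last char: $
  2: bbdd$b -> last char: b
  3: bdd$bb -> last char: b
  4: d$bbbd -> last char: d
  5: dd$bbb -> last char: b


BWT = d$bbdb


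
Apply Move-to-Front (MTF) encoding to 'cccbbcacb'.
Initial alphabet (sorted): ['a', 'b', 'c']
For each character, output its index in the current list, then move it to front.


MTF encoding:
'c': index 2 in ['a', 'b', 'c'] -> ['c', 'a', 'b']
'c': index 0 in ['c', 'a', 'b'] -> ['c', 'a', 'b']
'c': index 0 in ['c', 'a', 'b'] -> ['c', 'a', 'b']
'b': index 2 in ['c', 'a', 'b'] -> ['b', 'c', 'a']
'b': index 0 in ['b', 'c', 'a'] -> ['b', 'c', 'a']
'c': index 1 in ['b', 'c', 'a'] -> ['c', 'b', 'a']
'a': index 2 in ['c', 'b', 'a'] -> ['a', 'c', 'b']
'c': index 1 in ['a', 'c', 'b'] -> ['c', 'a', 'b']
'b': index 2 in ['c', 'a', 'b'] -> ['b', 'c', 'a']


Output: [2, 0, 0, 2, 0, 1, 2, 1, 2]


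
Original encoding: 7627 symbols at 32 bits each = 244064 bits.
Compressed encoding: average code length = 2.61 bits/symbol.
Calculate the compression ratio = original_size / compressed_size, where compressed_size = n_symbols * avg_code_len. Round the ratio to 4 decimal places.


original_size = n_symbols * orig_bits = 7627 * 32 = 244064 bits
compressed_size = n_symbols * avg_code_len = 7627 * 2.61 = 19906.47 bits
ratio = original_size / compressed_size = 244064 / 19906.47 = 12.2605

Compression ratio = 12.2605


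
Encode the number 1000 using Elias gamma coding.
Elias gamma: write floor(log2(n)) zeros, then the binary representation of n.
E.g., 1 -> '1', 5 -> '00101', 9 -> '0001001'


num_bits = floor(log2(1000)) + 1 = 10
leading_zeros = num_bits - 1 = 9
binary(1000) = 1111101000

Elias gamma(1000) = '000000000' + '1111101000' = 0000000001111101000 (19 bits)


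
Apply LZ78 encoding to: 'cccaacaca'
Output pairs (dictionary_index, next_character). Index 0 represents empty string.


LZ78 encoding steps:
Dictionary: {0: ''}
Step 1: w='' (idx 0), next='c' -> output (0, 'c'), add 'c' as idx 1
Step 2: w='c' (idx 1), next='c' -> output (1, 'c'), add 'cc' as idx 2
Step 3: w='' (idx 0), next='a' -> output (0, 'a'), add 'a' as idx 3
Step 4: w='a' (idx 3), next='c' -> output (3, 'c'), add 'ac' as idx 4
Step 5: w='ac' (idx 4), next='a' -> output (4, 'a'), add 'aca' as idx 5


Encoded: [(0, 'c'), (1, 'c'), (0, 'a'), (3, 'c'), (4, 'a')]


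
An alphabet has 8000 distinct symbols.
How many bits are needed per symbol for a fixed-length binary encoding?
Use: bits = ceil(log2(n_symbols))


log2(8000) = 12.9658
Bracket: 2^12 = 4096 < 8000 <= 2^13 = 8192
So ceil(log2(8000)) = 13

bits = ceil(log2(8000)) = ceil(12.9658) = 13 bits


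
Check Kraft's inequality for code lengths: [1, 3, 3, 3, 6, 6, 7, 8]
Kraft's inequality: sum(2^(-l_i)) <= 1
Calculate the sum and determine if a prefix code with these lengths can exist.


Sum = 2^(-1) + 2^(-3) + 2^(-3) + 2^(-3) + 2^(-6) + 2^(-6) + 2^(-7) + 2^(-8)
    = 0.5 + 0.125 + 0.125 + 0.125 + 0.015625 + 0.015625 + 0.0078125 + 0.00390625
    = 235/256 = 0.91796875
Since 0.91796875 <= 1, Kraft's inequality IS satisfied.
A prefix code with these lengths CAN exist.

Kraft sum = 0.91796875. Satisfied.


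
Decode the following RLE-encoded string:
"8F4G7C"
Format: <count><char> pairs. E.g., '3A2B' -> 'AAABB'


Expanding each <count><char> pair:
  8F -> 'FFFFFFFF'
  4G -> 'GGGG'
  7C -> 'CCCCCCC'

Decoded = FFFFFFFFGGGGCCCCCCC


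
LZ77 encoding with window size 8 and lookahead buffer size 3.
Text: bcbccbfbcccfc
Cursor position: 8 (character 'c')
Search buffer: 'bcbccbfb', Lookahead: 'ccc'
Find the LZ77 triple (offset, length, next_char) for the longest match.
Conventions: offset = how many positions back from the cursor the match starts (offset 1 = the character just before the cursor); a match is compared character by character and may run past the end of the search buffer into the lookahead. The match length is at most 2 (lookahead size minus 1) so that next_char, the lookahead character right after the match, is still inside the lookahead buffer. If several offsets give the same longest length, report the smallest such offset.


Try each offset into the search buffer:
  offset=1 (pos 7, char 'b'): match length 0
  offset=2 (pos 6, char 'f'): match length 0
  offset=3 (pos 5, char 'b'): match length 0
  offset=4 (pos 4, char 'c'): match length 1
  offset=5 (pos 3, char 'c'): match length 2
  offset=6 (pos 2, char 'b'): match length 0
  offset=7 (pos 1, char 'c'): match length 1
  offset=8 (pos 0, char 'b'): match length 0
Longest match has length 2 at offset 5.
next_char = character at position 8 + 2 = 10 -> 'c'

Best match: offset=5, length=2 (matching 'cc' starting at position 3)
LZ77 triple: (5, 2, 'c')


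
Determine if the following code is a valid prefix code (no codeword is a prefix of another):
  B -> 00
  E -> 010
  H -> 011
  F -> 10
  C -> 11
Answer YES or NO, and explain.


Checking each pair (does one codeword prefix another?):
  B='00' vs E='010': no prefix
  B='00' vs H='011': no prefix
  B='00' vs F='10': no prefix
  B='00' vs C='11': no prefix
  E='010' vs B='00': no prefix
  E='010' vs H='011': no prefix
  E='010' vs F='10': no prefix
  E='010' vs C='11': no prefix
  H='011' vs B='00': no prefix
  H='011' vs E='010': no prefix
  H='011' vs F='10': no prefix
  H='011' vs C='11': no prefix
  F='10' vs B='00': no prefix
  F='10' vs E='010': no prefix
  F='10' vs H='011': no prefix
  F='10' vs C='11': no prefix
  C='11' vs B='00': no prefix
  C='11' vs E='010': no prefix
  C='11' vs H='011': no prefix
  C='11' vs F='10': no prefix
No violation found over all pairs.

YES -- this is a valid prefix code. No codeword is a prefix of any other codeword.


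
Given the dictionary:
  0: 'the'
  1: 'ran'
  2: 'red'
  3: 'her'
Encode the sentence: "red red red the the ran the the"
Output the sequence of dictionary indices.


Look up each word in the dictionary:
  'red' -> 2
  'red' -> 2
  'red' -> 2
  'the' -> 0
  'the' -> 0
  'ran' -> 1
  'the' -> 0
  'the' -> 0

Encoded: [2, 2, 2, 0, 0, 1, 0, 0]


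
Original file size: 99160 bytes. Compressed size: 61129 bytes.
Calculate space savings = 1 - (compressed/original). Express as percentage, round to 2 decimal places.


ratio = compressed/original = 61129/99160 = 0.616468
savings = 1 - ratio = 1 - 0.616468 = 0.383532
as a percentage: 0.383532 * 100 = 38.35%

Space savings = 1 - 61129/99160 = 38.35%


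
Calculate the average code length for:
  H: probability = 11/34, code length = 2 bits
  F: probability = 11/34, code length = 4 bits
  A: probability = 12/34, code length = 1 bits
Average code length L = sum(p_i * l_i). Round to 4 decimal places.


Weighted contributions p_i * l_i:
  H: (11/34) * 2 = 22/34
  F: (11/34) * 4 = 44/34
  A: (12/34) * 1 = 12/34
Sum = (22 + 44 + 12)/34 = 78/34

L = 78/34 = 2.2941 bits/symbol


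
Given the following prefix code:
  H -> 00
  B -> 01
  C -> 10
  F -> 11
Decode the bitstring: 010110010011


Decoding step by step:
Bits 01 -> B
Bits 01 -> B
Bits 10 -> C
Bits 01 -> B
Bits 00 -> H
Bits 11 -> F


Decoded message: BBCBHF


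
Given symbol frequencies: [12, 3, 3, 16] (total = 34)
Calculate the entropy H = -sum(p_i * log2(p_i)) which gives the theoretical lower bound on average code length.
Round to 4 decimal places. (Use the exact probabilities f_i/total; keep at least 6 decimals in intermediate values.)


Per-symbol terms -p_i * log2(p_i) with p_i = f_i/34:
  p = 12/34 = 0.352941: log2(p) = -1.502500, -p*log2(p) = 0.530294
  p = 3/34 = 0.088235: log2(p) = -3.502500, -p*log2(p) = 0.309044
  p = 3/34 = 0.088235: log2(p) = -3.502500, -p*log2(p) = 0.309044
  p = 16/34 = 0.470588: log2(p) = -1.087463, -p*log2(p) = 0.511747
H = 0.530294 + 0.309044 + 0.309044 + 0.511747 = 1.660129

H = 1.6601 bits/symbol


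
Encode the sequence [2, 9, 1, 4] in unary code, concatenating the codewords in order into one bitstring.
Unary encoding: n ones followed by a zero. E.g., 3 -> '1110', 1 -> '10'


Encode each number as n ones followed by a terminating 0:
  2 -> 110 (3 bits)
  9 -> 1111111110 (10 bits)
  1 -> 10 (2 bits)
  4 -> 11110 (5 bits)
Total length = 3 + 10 + 2 + 5 = 20 bits.

Unary([2, 9, 1, 4]) = 11011111111101011110 (20 bits)


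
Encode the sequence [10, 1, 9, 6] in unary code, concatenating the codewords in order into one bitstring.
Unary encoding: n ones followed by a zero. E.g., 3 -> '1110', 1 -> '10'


Encode each number as n ones followed by a terminating 0:
  10 -> 11111111110 (11 bits)
  1 -> 10 (2 bits)
  9 -> 1111111110 (10 bits)
  6 -> 1111110 (7 bits)
Total length = 11 + 2 + 10 + 7 = 30 bits.

Unary([10, 1, 9, 6]) = 111111111101011111111101111110 (30 bits)


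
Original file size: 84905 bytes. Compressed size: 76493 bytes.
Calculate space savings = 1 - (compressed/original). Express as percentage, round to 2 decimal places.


ratio = compressed/original = 76493/84905 = 0.900925
savings = 1 - ratio = 1 - 0.900925 = 0.099075
as a percentage: 0.099075 * 100 = 9.91%

Space savings = 1 - 76493/84905 = 9.91%


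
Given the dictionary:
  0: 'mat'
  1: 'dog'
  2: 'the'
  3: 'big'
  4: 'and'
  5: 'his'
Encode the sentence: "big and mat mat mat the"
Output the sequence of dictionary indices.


Look up each word in the dictionary:
  'big' -> 3
  'and' -> 4
  'mat' -> 0
  'mat' -> 0
  'mat' -> 0
  'the' -> 2

Encoded: [3, 4, 0, 0, 0, 2]


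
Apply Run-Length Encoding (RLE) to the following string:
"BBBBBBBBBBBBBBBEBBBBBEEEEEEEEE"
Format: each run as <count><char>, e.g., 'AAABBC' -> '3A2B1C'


Scanning runs left to right:
  i=0: run of 'B' x 15 -> '15B'
  i=15: run of 'E' x 1 -> '1E'
  i=16: run of 'B' x 5 -> '5B'
  i=21: run of 'E' x 9 -> '9E'

RLE = 15B1E5B9E


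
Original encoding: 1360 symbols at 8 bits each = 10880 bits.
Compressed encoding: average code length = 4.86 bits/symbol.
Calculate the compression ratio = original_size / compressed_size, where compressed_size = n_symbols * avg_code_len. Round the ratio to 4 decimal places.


original_size = n_symbols * orig_bits = 1360 * 8 = 10880 bits
compressed_size = n_symbols * avg_code_len = 1360 * 4.86 = 6609.6 bits
ratio = original_size / compressed_size = 10880 / 6609.6 = 1.6461

Compression ratio = 1.6461


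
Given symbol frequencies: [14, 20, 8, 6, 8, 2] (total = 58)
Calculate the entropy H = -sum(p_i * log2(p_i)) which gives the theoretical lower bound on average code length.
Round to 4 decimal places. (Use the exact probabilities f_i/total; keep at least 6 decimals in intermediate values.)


Per-symbol terms -p_i * log2(p_i) with p_i = f_i/58:
  p = 14/58 = 0.241379: log2(p) = -2.050626, -p*log2(p) = 0.494979
  p = 20/58 = 0.344828: log2(p) = -1.536053, -p*log2(p) = 0.529673
  p = 8/58 = 0.137931: log2(p) = -2.857981, -p*log2(p) = 0.394204
  p = 6/58 = 0.103448: log2(p) = -3.273018, -p*log2(p) = 0.338588
  p = 8/58 = 0.137931: log2(p) = -2.857981, -p*log2(p) = 0.394204
  p = 2/58 = 0.034483: log2(p) = -4.857981, -p*log2(p) = 0.167517
H = 0.494979 + 0.529673 + 0.394204 + 0.338588 + 0.394204 + 0.167517 = 2.319165

H = 2.3192 bits/symbol


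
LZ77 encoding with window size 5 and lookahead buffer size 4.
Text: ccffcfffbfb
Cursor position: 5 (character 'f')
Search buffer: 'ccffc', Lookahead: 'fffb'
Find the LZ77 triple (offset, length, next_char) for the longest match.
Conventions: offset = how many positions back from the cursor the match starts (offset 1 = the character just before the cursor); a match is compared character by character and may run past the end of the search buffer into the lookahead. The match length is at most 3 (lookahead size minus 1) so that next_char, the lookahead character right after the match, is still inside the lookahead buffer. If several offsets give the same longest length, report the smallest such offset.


Try each offset into the search buffer:
  offset=1 (pos 4, char 'c'): match length 0
  offset=2 (pos 3, char 'f'): match length 1
  offset=3 (pos 2, char 'f'): match length 2
  offset=4 (pos 1, char 'c'): match length 0
  offset=5 (pos 0, char 'c'): match length 0
Longest match has length 2 at offset 3.
next_char = character at position 5 + 2 = 7 -> 'f'

Best match: offset=3, length=2 (matching 'ff' starting at position 2)
LZ77 triple: (3, 2, 'f')


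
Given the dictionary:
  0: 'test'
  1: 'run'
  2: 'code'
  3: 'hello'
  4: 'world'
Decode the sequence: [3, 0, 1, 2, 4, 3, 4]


Look up each index in the dictionary:
  3 -> 'hello'
  0 -> 'test'
  1 -> 'run'
  2 -> 'code'
  4 -> 'world'
  3 -> 'hello'
  4 -> 'world'

Decoded: "hello test run code world hello world"


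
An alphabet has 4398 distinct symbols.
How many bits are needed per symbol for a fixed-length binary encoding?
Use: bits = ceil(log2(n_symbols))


log2(4398) = 12.1026
Bracket: 2^12 = 4096 < 4398 <= 2^13 = 8192
So ceil(log2(4398)) = 13

bits = ceil(log2(4398)) = ceil(12.1026) = 13 bits


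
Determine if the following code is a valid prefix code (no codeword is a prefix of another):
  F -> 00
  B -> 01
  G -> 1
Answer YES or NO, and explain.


Checking each pair (does one codeword prefix another?):
  F='00' vs B='01': no prefix
  F='00' vs G='1': no prefix
  B='01' vs F='00': no prefix
  B='01' vs G='1': no prefix
  G='1' vs F='00': no prefix
  G='1' vs B='01': no prefix
No violation found over all pairs.

YES -- this is a valid prefix code. No codeword is a prefix of any other codeword.


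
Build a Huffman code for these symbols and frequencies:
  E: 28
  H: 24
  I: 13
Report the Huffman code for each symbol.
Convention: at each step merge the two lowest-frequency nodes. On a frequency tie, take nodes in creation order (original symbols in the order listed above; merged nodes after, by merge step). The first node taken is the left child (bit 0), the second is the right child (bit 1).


Huffman tree construction:
Step 1: Merge I(13) + H(24) = 37
Step 2: Merge E(28) + (I+H)(37) = 65
Read each symbol's code off the tree from the root (left child = 0, right child = 1).

Codes:
  E: 0 (length 1)
  H: 11 (length 2)
  I: 10 (length 2)
Average code length: 102/65 = 1.5692 bits/symbol


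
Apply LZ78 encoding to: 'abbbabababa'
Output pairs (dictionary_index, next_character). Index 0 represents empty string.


LZ78 encoding steps:
Dictionary: {0: ''}
Step 1: w='' (idx 0), next='a' -> output (0, 'a'), add 'a' as idx 1
Step 2: w='' (idx 0), next='b' -> output (0, 'b'), add 'b' as idx 2
Step 3: w='b' (idx 2), next='b' -> output (2, 'b'), add 'bb' as idx 3
Step 4: w='a' (idx 1), next='b' -> output (1, 'b'), add 'ab' as idx 4
Step 5: w='ab' (idx 4), next='a' -> output (4, 'a'), add 'aba' as idx 5
Step 6: w='b' (idx 2), next='a' -> output (2, 'a'), add 'ba' as idx 6


Encoded: [(0, 'a'), (0, 'b'), (2, 'b'), (1, 'b'), (4, 'a'), (2, 'a')]


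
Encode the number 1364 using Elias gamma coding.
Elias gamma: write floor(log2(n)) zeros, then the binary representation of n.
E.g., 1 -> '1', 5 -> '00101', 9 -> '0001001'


num_bits = floor(log2(1364)) + 1 = 11
leading_zeros = num_bits - 1 = 10
binary(1364) = 10101010100

Elias gamma(1364) = '0000000000' + '10101010100' = 000000000010101010100 (21 bits)


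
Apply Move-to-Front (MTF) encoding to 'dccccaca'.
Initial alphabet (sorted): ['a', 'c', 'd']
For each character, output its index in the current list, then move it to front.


MTF encoding:
'd': index 2 in ['a', 'c', 'd'] -> ['d', 'a', 'c']
'c': index 2 in ['d', 'a', 'c'] -> ['c', 'd', 'a']
'c': index 0 in ['c', 'd', 'a'] -> ['c', 'd', 'a']
'c': index 0 in ['c', 'd', 'a'] -> ['c', 'd', 'a']
'c': index 0 in ['c', 'd', 'a'] -> ['c', 'd', 'a']
'a': index 2 in ['c', 'd', 'a'] -> ['a', 'c', 'd']
'c': index 1 in ['a', 'c', 'd'] -> ['c', 'a', 'd']
'a': index 1 in ['c', 'a', 'd'] -> ['a', 'c', 'd']


Output: [2, 2, 0, 0, 0, 2, 1, 1]


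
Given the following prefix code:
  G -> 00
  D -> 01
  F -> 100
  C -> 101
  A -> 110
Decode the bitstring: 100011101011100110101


Decoding step by step:
Bits 100 -> F
Bits 01 -> D
Bits 110 -> A
Bits 101 -> C
Bits 110 -> A
Bits 01 -> D
Bits 101 -> C
Bits 01 -> D


Decoded message: FDACADCD


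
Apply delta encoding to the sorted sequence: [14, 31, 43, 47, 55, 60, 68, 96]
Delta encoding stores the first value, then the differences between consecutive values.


First value: 14
Deltas:
  31 - 14 = 17
  43 - 31 = 12
  47 - 43 = 4
  55 - 47 = 8
  60 - 55 = 5
  68 - 60 = 8
  96 - 68 = 28


Delta encoded: [14, 17, 12, 4, 8, 5, 8, 28]


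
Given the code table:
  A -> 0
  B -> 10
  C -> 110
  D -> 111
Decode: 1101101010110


Decoding:
110 -> C
110 -> C
10 -> B
10 -> B
110 -> C


Result: CCBBC


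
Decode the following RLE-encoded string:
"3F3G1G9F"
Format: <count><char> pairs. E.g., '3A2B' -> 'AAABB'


Expanding each <count><char> pair:
  3F -> 'FFF'
  3G -> 'GGG'
  1G -> 'G'
  9F -> 'FFFFFFFFF'

Decoded = FFFGGGGFFFFFFFFF


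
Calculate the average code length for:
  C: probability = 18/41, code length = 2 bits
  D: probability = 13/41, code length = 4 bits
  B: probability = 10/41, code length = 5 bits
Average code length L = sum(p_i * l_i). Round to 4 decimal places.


Weighted contributions p_i * l_i:
  C: (18/41) * 2 = 36/41
  D: (13/41) * 4 = 52/41
  B: (10/41) * 5 = 50/41
Sum = (36 + 52 + 50)/41 = 138/41

L = 138/41 = 3.3659 bits/symbol


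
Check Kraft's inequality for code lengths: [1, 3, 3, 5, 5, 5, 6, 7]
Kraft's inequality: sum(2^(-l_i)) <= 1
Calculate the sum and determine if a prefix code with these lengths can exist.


Sum = 2^(-1) + 2^(-3) + 2^(-3) + 2^(-5) + 2^(-5) + 2^(-5) + 2^(-6) + 2^(-7)
    = 0.5 + 0.125 + 0.125 + 0.03125 + 0.03125 + 0.03125 + 0.015625 + 0.0078125
    = 111/128 = 0.8671875
Since 0.8671875 <= 1, Kraft's inequality IS satisfied.
A prefix code with these lengths CAN exist.

Kraft sum = 0.8671875. Satisfied.


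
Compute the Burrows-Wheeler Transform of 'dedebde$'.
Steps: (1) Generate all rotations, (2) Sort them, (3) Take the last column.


Rotations (sorted):
  0: $dedebde -> last char: e
  1: bde$dede -> last char: e
  2: de$dedeb -> last char: b
  3: debde$de -> last char: e
  4: dedebde$ -> last char: $
  5: e$dedebd -> last char: d
  6: ebde$ded -> last char: d
  7: edebde$d -> last char: d


BWT = eebe$ddd


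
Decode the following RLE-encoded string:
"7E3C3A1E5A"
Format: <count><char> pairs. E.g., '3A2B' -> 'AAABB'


Expanding each <count><char> pair:
  7E -> 'EEEEEEE'
  3C -> 'CCC'
  3A -> 'AAA'
  1E -> 'E'
  5A -> 'AAAAA'

Decoded = EEEEEEECCCAAAEAAAAA


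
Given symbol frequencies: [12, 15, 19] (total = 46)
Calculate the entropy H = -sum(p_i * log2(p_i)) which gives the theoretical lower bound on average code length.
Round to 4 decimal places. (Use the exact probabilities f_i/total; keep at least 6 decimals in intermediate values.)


Per-symbol terms -p_i * log2(p_i) with p_i = f_i/46:
  p = 12/46 = 0.260870: log2(p) = -1.938599, -p*log2(p) = 0.505722
  p = 15/46 = 0.326087: log2(p) = -1.616671, -p*log2(p) = 0.527175
  p = 19/46 = 0.413043: log2(p) = -1.275634, -p*log2(p) = 0.526892
H = 0.505722 + 0.527175 + 0.526892 = 1.559789

H = 1.5598 bits/symbol


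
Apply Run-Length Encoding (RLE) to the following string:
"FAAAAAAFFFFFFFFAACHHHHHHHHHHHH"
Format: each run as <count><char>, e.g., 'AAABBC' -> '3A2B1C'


Scanning runs left to right:
  i=0: run of 'F' x 1 -> '1F'
  i=1: run of 'A' x 6 -> '6A'
  i=7: run of 'F' x 8 -> '8F'
  i=15: run of 'A' x 2 -> '2A'
  i=17: run of 'C' x 1 -> '1C'
  i=18: run of 'H' x 12 -> '12H'

RLE = 1F6A8F2A1C12H


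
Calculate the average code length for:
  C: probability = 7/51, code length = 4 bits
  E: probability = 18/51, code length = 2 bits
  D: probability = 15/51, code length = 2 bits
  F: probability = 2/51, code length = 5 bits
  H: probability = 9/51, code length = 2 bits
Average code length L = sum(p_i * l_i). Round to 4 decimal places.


Weighted contributions p_i * l_i:
  C: (7/51) * 4 = 28/51
  E: (18/51) * 2 = 36/51
  D: (15/51) * 2 = 30/51
  F: (2/51) * 5 = 10/51
  H: (9/51) * 2 = 18/51
Sum = (28 + 36 + 30 + 10 + 18)/51 = 122/51

L = 122/51 = 2.3922 bits/symbol


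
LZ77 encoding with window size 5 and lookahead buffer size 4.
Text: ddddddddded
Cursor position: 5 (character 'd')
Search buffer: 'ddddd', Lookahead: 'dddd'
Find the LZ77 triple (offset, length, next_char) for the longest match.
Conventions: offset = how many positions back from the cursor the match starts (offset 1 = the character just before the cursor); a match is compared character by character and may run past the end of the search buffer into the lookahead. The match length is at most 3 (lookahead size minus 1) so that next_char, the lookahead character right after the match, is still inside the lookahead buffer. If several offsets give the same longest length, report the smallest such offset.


Try each offset into the search buffer:
  offset=1 (pos 4, char 'd'): match length 3
  offset=2 (pos 3, char 'd'): match length 3
  offset=3 (pos 2, char 'd'): match length 3
  offset=4 (pos 1, char 'd'): match length 3
  offset=5 (pos 0, char 'd'): match length 3
Longest match has length 3, found at offsets 1, 2, 3, 4, 5; take the smallest, offset 1.
next_char = character at position 5 + 3 = 8 -> 'd'

Best match: offset=1, length=3 (matching 'ddd' starting at position 4)
LZ77 triple: (1, 3, 'd')


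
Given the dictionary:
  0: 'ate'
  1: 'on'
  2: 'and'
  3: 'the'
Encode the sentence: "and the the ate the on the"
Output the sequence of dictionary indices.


Look up each word in the dictionary:
  'and' -> 2
  'the' -> 3
  'the' -> 3
  'ate' -> 0
  'the' -> 3
  'on' -> 1
  'the' -> 3

Encoded: [2, 3, 3, 0, 3, 1, 3]


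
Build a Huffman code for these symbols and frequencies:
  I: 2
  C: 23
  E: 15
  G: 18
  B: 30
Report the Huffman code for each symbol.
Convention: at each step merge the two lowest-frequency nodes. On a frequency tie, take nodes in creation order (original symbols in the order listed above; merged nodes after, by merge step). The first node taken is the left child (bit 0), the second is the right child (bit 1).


Huffman tree construction:
Step 1: Merge I(2) + E(15) = 17
Step 2: Merge (I+E)(17) + G(18) = 35
Step 3: Merge C(23) + B(30) = 53
Step 4: Merge ((I+E)+G)(35) + (C+B)(53) = 88
Read each symbol's code off the tree from the root (left child = 0, right child = 1).

Codes:
  I: 000 (length 3)
  C: 10 (length 2)
  E: 001 (length 3)
  G: 01 (length 2)
  B: 11 (length 2)
Average code length: 193/88 = 2.1932 bits/symbol


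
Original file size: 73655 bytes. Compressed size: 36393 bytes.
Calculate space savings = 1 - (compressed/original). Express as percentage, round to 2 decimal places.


ratio = compressed/original = 36393/73655 = 0.494101
savings = 1 - ratio = 1 - 0.494101 = 0.505899
as a percentage: 0.505899 * 100 = 50.59%

Space savings = 1 - 36393/73655 = 50.59%


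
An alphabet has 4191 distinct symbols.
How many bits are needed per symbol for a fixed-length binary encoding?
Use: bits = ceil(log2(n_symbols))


log2(4191) = 12.0331
Bracket: 2^12 = 4096 < 4191 <= 2^13 = 8192
So ceil(log2(4191)) = 13

bits = ceil(log2(4191)) = ceil(12.0331) = 13 bits


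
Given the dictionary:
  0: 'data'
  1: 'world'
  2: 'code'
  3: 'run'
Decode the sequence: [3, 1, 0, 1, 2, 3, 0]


Look up each index in the dictionary:
  3 -> 'run'
  1 -> 'world'
  0 -> 'data'
  1 -> 'world'
  2 -> 'code'
  3 -> 'run'
  0 -> 'data'

Decoded: "run world data world code run data"


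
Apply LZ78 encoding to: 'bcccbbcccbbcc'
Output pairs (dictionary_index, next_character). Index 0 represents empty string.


LZ78 encoding steps:
Dictionary: {0: ''}
Step 1: w='' (idx 0), next='b' -> output (0, 'b'), add 'b' as idx 1
Step 2: w='' (idx 0), next='c' -> output (0, 'c'), add 'c' as idx 2
Step 3: w='c' (idx 2), next='c' -> output (2, 'c'), add 'cc' as idx 3
Step 4: w='b' (idx 1), next='b' -> output (1, 'b'), add 'bb' as idx 4
Step 5: w='cc' (idx 3), next='c' -> output (3, 'c'), add 'ccc' as idx 5
Step 6: w='bb' (idx 4), next='c' -> output (4, 'c'), add 'bbc' as idx 6
Step 7: w='c' (idx 2), end of input -> output (2, '')


Encoded: [(0, 'b'), (0, 'c'), (2, 'c'), (1, 'b'), (3, 'c'), (4, 'c'), (2, '')]


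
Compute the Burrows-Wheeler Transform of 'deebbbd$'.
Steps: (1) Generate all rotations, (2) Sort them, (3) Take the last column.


Rotations (sorted):
  0: $deebbbd -> last char: d
  1: bbbd$dee -> last char: e
  2: bbd$deeb -> last char: b
  3: bd$deebb -> last char: b
  4: d$deebbb -> last char: b
  5: deebbbd$ -> last char: $
  6: ebbbd$de -> last char: e
  7: eebbbd$d -> last char: d


BWT = debbb$ed


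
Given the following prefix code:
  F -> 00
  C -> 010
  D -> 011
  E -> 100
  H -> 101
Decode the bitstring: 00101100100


Decoding step by step:
Bits 00 -> F
Bits 101 -> H
Bits 100 -> E
Bits 100 -> E


Decoded message: FHEE


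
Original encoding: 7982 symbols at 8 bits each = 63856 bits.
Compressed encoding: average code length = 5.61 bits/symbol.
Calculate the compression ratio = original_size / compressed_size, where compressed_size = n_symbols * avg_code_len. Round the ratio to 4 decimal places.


original_size = n_symbols * orig_bits = 7982 * 8 = 63856 bits
compressed_size = n_symbols * avg_code_len = 7982 * 5.61 = 44779.02 bits
ratio = original_size / compressed_size = 63856 / 44779.02 = 1.426

Compression ratio = 1.426


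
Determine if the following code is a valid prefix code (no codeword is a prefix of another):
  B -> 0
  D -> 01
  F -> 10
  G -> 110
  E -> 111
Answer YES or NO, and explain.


Checking each pair (does one codeword prefix another?):
  B='0' vs D='01': prefix -- VIOLATION

NO -- this is NOT a valid prefix code. B (0) is a prefix of D (01).


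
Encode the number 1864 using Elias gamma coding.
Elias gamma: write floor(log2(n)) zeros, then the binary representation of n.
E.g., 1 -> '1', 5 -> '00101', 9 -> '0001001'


num_bits = floor(log2(1864)) + 1 = 11
leading_zeros = num_bits - 1 = 10
binary(1864) = 11101001000

Elias gamma(1864) = '0000000000' + '11101001000' = 000000000011101001000 (21 bits)


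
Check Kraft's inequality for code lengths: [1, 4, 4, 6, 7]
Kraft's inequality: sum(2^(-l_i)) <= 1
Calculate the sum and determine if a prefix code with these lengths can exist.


Sum = 2^(-1) + 2^(-4) + 2^(-4) + 2^(-6) + 2^(-7)
    = 0.5 + 0.0625 + 0.0625 + 0.015625 + 0.0078125
    = 83/128 = 0.6484375
Since 0.6484375 <= 1, Kraft's inequality IS satisfied.
A prefix code with these lengths CAN exist.

Kraft sum = 0.6484375. Satisfied.


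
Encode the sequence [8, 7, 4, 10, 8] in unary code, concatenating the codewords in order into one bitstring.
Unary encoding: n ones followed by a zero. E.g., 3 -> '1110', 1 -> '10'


Encode each number as n ones followed by a terminating 0:
  8 -> 111111110 (9 bits)
  7 -> 11111110 (8 bits)
  4 -> 11110 (5 bits)
  10 -> 11111111110 (11 bits)
  8 -> 111111110 (9 bits)
Total length = 9 + 8 + 5 + 11 + 9 = 42 bits.

Unary([8, 7, 4, 10, 8]) = 111111110111111101111011111111110111111110 (42 bits)


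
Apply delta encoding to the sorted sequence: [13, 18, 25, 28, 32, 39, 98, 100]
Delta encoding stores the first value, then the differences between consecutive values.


First value: 13
Deltas:
  18 - 13 = 5
  25 - 18 = 7
  28 - 25 = 3
  32 - 28 = 4
  39 - 32 = 7
  98 - 39 = 59
  100 - 98 = 2


Delta encoded: [13, 5, 7, 3, 4, 7, 59, 2]


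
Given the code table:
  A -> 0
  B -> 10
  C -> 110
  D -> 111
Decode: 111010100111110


Decoding:
111 -> D
0 -> A
10 -> B
10 -> B
0 -> A
111 -> D
110 -> C


Result: DABBADC


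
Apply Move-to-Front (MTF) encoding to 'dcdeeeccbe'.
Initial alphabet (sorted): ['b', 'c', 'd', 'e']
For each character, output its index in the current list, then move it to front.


MTF encoding:
'd': index 2 in ['b', 'c', 'd', 'e'] -> ['d', 'b', 'c', 'e']
'c': index 2 in ['d', 'b', 'c', 'e'] -> ['c', 'd', 'b', 'e']
'd': index 1 in ['c', 'd', 'b', 'e'] -> ['d', 'c', 'b', 'e']
'e': index 3 in ['d', 'c', 'b', 'e'] -> ['e', 'd', 'c', 'b']
'e': index 0 in ['e', 'd', 'c', 'b'] -> ['e', 'd', 'c', 'b']
'e': index 0 in ['e', 'd', 'c', 'b'] -> ['e', 'd', 'c', 'b']
'c': index 2 in ['e', 'd', 'c', 'b'] -> ['c', 'e', 'd', 'b']
'c': index 0 in ['c', 'e', 'd', 'b'] -> ['c', 'e', 'd', 'b']
'b': index 3 in ['c', 'e', 'd', 'b'] -> ['b', 'c', 'e', 'd']
'e': index 2 in ['b', 'c', 'e', 'd'] -> ['e', 'b', 'c', 'd']


Output: [2, 2, 1, 3, 0, 0, 2, 0, 3, 2]


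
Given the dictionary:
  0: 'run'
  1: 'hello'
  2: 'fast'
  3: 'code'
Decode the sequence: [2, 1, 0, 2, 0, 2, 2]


Look up each index in the dictionary:
  2 -> 'fast'
  1 -> 'hello'
  0 -> 'run'
  2 -> 'fast'
  0 -> 'run'
  2 -> 'fast'
  2 -> 'fast'

Decoded: "fast hello run fast run fast fast"


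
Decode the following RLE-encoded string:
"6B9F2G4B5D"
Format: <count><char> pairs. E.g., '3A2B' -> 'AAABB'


Expanding each <count><char> pair:
  6B -> 'BBBBBB'
  9F -> 'FFFFFFFFF'
  2G -> 'GG'
  4B -> 'BBBB'
  5D -> 'DDDDD'

Decoded = BBBBBBFFFFFFFFFGGBBBBDDDDD


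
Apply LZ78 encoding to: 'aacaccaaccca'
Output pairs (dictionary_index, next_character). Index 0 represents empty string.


LZ78 encoding steps:
Dictionary: {0: ''}
Step 1: w='' (idx 0), next='a' -> output (0, 'a'), add 'a' as idx 1
Step 2: w='a' (idx 1), next='c' -> output (1, 'c'), add 'ac' as idx 2
Step 3: w='ac' (idx 2), next='c' -> output (2, 'c'), add 'acc' as idx 3
Step 4: w='a' (idx 1), next='a' -> output (1, 'a'), add 'aa' as idx 4
Step 5: w='' (idx 0), next='c' -> output (0, 'c'), add 'c' as idx 5
Step 6: w='c' (idx 5), next='c' -> output (5, 'c'), add 'cc' as idx 6
Step 7: w='a' (idx 1), end of input -> output (1, '')


Encoded: [(0, 'a'), (1, 'c'), (2, 'c'), (1, 'a'), (0, 'c'), (5, 'c'), (1, '')]


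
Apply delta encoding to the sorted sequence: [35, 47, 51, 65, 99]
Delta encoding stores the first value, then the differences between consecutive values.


First value: 35
Deltas:
  47 - 35 = 12
  51 - 47 = 4
  65 - 51 = 14
  99 - 65 = 34


Delta encoded: [35, 12, 4, 14, 34]


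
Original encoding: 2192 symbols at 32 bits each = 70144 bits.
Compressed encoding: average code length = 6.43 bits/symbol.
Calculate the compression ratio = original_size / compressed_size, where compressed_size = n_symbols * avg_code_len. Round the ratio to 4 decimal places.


original_size = n_symbols * orig_bits = 2192 * 32 = 70144 bits
compressed_size = n_symbols * avg_code_len = 2192 * 6.43 = 14094.56 bits
ratio = original_size / compressed_size = 70144 / 14094.56 = 4.9767

Compression ratio = 4.9767


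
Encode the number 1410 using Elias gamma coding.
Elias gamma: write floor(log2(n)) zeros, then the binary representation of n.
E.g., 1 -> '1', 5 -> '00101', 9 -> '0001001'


num_bits = floor(log2(1410)) + 1 = 11
leading_zeros = num_bits - 1 = 10
binary(1410) = 10110000010

Elias gamma(1410) = '0000000000' + '10110000010' = 000000000010110000010 (21 bits)


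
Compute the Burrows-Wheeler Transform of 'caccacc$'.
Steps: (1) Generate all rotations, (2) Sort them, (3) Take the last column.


Rotations (sorted):
  0: $caccacc -> last char: c
  1: acc$cacc -> last char: c
  2: accacc$c -> last char: c
  3: c$caccac -> last char: c
  4: cacc$cac -> last char: c
  5: caccacc$ -> last char: $
  6: cc$cacca -> last char: a
  7: ccacc$ca -> last char: a


BWT = ccccc$aa


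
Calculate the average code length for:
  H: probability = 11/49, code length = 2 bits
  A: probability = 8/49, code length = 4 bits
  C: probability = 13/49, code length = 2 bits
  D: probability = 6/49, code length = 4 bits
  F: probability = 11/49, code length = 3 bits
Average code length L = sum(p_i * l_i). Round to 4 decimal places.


Weighted contributions p_i * l_i:
  H: (11/49) * 2 = 22/49
  A: (8/49) * 4 = 32/49
  C: (13/49) * 2 = 26/49
  D: (6/49) * 4 = 24/49
  F: (11/49) * 3 = 33/49
Sum = (22 + 32 + 26 + 24 + 33)/49 = 137/49

L = 137/49 = 2.7959 bits/symbol


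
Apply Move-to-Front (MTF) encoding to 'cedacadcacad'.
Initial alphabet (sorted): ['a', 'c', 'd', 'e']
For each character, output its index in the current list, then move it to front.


MTF encoding:
'c': index 1 in ['a', 'c', 'd', 'e'] -> ['c', 'a', 'd', 'e']
'e': index 3 in ['c', 'a', 'd', 'e'] -> ['e', 'c', 'a', 'd']
'd': index 3 in ['e', 'c', 'a', 'd'] -> ['d', 'e', 'c', 'a']
'a': index 3 in ['d', 'e', 'c', 'a'] -> ['a', 'd', 'e', 'c']
'c': index 3 in ['a', 'd', 'e', 'c'] -> ['c', 'a', 'd', 'e']
'a': index 1 in ['c', 'a', 'd', 'e'] -> ['a', 'c', 'd', 'e']
'd': index 2 in ['a', 'c', 'd', 'e'] -> ['d', 'a', 'c', 'e']
'c': index 2 in ['d', 'a', 'c', 'e'] -> ['c', 'd', 'a', 'e']
'a': index 2 in ['c', 'd', 'a', 'e'] -> ['a', 'c', 'd', 'e']
'c': index 1 in ['a', 'c', 'd', 'e'] -> ['c', 'a', 'd', 'e']
'a': index 1 in ['c', 'a', 'd', 'e'] -> ['a', 'c', 'd', 'e']
'd': index 2 in ['a', 'c', 'd', 'e'] -> ['d', 'a', 'c', 'e']


Output: [1, 3, 3, 3, 3, 1, 2, 2, 2, 1, 1, 2]


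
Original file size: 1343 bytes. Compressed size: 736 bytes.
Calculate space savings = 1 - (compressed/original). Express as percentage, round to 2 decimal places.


ratio = compressed/original = 736/1343 = 0.548027
savings = 1 - ratio = 1 - 0.548027 = 0.451973
as a percentage: 0.451973 * 100 = 45.2%

Space savings = 1 - 736/1343 = 45.2%


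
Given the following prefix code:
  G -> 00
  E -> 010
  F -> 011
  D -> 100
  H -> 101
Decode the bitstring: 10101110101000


Decoding step by step:
Bits 101 -> H
Bits 011 -> F
Bits 101 -> H
Bits 010 -> E
Bits 00 -> G


Decoded message: HFHEG


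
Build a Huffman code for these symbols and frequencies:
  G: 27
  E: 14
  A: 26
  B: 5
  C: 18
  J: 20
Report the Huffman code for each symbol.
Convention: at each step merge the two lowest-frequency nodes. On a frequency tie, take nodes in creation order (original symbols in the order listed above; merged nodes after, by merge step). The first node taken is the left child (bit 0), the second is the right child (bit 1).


Huffman tree construction:
Step 1: Merge B(5) + E(14) = 19
Step 2: Merge C(18) + (B+E)(19) = 37
Step 3: Merge J(20) + A(26) = 46
Step 4: Merge G(27) + (C+(B+E))(37) = 64
Step 5: Merge (J+A)(46) + (G+(C+(B+E)))(64) = 110
Read each symbol's code off the tree from the root (left child = 0, right child = 1).

Codes:
  G: 10 (length 2)
  E: 1111 (length 4)
  A: 01 (length 2)
  B: 1110 (length 4)
  C: 110 (length 3)
  J: 00 (length 2)
Average code length: 276/110 = 2.5091 bits/symbol


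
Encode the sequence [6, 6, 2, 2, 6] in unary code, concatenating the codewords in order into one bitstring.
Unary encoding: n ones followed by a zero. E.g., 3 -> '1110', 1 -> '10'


Encode each number as n ones followed by a terminating 0:
  6 -> 1111110 (7 bits)
  6 -> 1111110 (7 bits)
  2 -> 110 (3 bits)
  2 -> 110 (3 bits)
  6 -> 1111110 (7 bits)
Total length = 7 + 7 + 3 + 3 + 7 = 27 bits.

Unary([6, 6, 2, 2, 6]) = 111111011111101101101111110 (27 bits)


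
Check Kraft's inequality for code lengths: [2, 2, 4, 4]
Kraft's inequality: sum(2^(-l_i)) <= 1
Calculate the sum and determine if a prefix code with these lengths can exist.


Sum = 2^(-2) + 2^(-2) + 2^(-4) + 2^(-4)
    = 0.25 + 0.25 + 0.0625 + 0.0625
    = 10/16 = 0.625
Since 0.625 <= 1, Kraft's inequality IS satisfied.
A prefix code with these lengths CAN exist.

Kraft sum = 0.625. Satisfied.
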